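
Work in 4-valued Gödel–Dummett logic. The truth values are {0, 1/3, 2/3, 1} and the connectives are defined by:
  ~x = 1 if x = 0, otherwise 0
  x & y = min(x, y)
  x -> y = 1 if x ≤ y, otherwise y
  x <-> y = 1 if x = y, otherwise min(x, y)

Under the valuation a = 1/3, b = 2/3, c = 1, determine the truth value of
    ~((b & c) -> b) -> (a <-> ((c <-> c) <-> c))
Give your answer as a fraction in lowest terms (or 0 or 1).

1

b & c = 2/3 & 1 = 2/3
(b & c) -> b = 2/3 -> 2/3 = 1
~((b & c) -> b) = ~1 = 0
c <-> c = 1 <-> 1 = 1
(c <-> c) <-> c = 1 <-> 1 = 1
a <-> ((c <-> c) <-> c) = 1/3 <-> 1 = 1/3
~((b & c) -> b) -> (a <-> ((c <-> c) <-> c)) = 0 -> 1/3 = 1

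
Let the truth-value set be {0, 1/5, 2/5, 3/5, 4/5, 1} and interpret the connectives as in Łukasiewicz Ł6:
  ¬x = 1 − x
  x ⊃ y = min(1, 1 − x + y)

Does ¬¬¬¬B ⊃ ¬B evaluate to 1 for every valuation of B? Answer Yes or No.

Counterexample: take B = 3/5.
¬B = ¬3/5 = 2/5
¬¬B = ¬2/5 = 3/5
¬¬¬B = ¬3/5 = 2/5
¬¬¬¬B = ¬2/5 = 3/5
¬B = ¬3/5 = 2/5
¬¬¬¬B ⊃ ¬B = 3/5 ⊃ 2/5 = 4/5
This gives 4/5 ≠ 1.

No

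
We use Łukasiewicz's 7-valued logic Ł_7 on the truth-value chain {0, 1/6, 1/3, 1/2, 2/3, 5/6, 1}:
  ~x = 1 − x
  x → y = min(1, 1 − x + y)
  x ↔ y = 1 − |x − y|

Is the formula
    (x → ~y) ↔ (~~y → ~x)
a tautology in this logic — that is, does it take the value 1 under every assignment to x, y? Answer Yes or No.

At x = 1/6, y = 1/3, for instance:
~y = ~1/3 = 2/3
x → ~y = 1/6 → 2/3 = 1
~~y = ~2/3 = 1/3
~x = ~1/6 = 5/6
~~y → ~x = 1/3 → 5/6 = 1
(x → ~y) ↔ (~~y → ~x) = 1 ↔ 1 = 1
and checking the remaining 48 assignments likewise gives ≥ 1 in every case.

Yes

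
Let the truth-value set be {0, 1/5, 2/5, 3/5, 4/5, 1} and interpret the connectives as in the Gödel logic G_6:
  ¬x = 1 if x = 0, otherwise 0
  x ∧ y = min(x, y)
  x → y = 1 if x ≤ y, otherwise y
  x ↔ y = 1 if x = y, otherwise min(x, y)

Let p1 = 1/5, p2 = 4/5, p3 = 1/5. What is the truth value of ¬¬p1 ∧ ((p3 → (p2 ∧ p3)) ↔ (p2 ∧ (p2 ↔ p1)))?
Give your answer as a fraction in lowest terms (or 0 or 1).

¬p1 = ¬1/5 = 0
¬¬p1 = ¬0 = 1
p2 ∧ p3 = 4/5 ∧ 1/5 = 1/5
p3 → (p2 ∧ p3) = 1/5 → 1/5 = 1
p2 ↔ p1 = 4/5 ↔ 1/5 = 1/5
p2 ∧ (p2 ↔ p1) = 4/5 ∧ 1/5 = 1/5
(p3 → (p2 ∧ p3)) ↔ (p2 ∧ (p2 ↔ p1)) = 1 ↔ 1/5 = 1/5
¬¬p1 ∧ ((p3 → (p2 ∧ p3)) ↔ (p2 ∧ (p2 ↔ p1))) = 1 ∧ 1/5 = 1/5

1/5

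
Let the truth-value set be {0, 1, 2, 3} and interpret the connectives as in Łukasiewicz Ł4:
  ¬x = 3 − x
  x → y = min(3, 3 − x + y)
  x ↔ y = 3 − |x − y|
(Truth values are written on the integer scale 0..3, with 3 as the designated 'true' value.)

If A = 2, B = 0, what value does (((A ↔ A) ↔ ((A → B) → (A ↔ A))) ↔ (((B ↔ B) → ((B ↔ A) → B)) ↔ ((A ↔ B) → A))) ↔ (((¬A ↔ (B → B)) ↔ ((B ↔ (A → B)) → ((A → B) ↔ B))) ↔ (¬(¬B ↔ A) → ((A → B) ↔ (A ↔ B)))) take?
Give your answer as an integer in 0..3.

2

A ↔ A = 2 ↔ 2 = 3
A → B = 2 → 0 = 1
A ↔ A = 2 ↔ 2 = 3
(A → B) → (A ↔ A) = 1 → 3 = 3
(A ↔ A) ↔ ((A → B) → (A ↔ A)) = 3 ↔ 3 = 3
B ↔ B = 0 ↔ 0 = 3
B ↔ A = 0 ↔ 2 = 1
(B ↔ A) → B = 1 → 0 = 2
(B ↔ B) → ((B ↔ A) → B) = 3 → 2 = 2
A ↔ B = 2 ↔ 0 = 1
(A ↔ B) → A = 1 → 2 = 3
((B ↔ B) → ((B ↔ A) → B)) ↔ ((A ↔ B) → A) = 2 ↔ 3 = 2
((A ↔ A) ↔ ((A → B) → (A ↔ A))) ↔ (((B ↔ B) → ((B ↔ A) → B)) ↔ ((A ↔ B) → A)) = 3 ↔ 2 = 2
¬A = ¬2 = 1
B → B = 0 → 0 = 3
¬A ↔ (B → B) = 1 ↔ 3 = 1
A → B = 2 → 0 = 1
B ↔ (A → B) = 0 ↔ 1 = 2
A → B = 2 → 0 = 1
(A → B) ↔ B = 1 ↔ 0 = 2
(B ↔ (A → B)) → ((A → B) ↔ B) = 2 → 2 = 3
(¬A ↔ (B → B)) ↔ ((B ↔ (A → B)) → ((A → B) ↔ B)) = 1 ↔ 3 = 1
¬B = ¬0 = 3
¬B ↔ A = 3 ↔ 2 = 2
¬(¬B ↔ A) = ¬2 = 1
A → B = 2 → 0 = 1
A ↔ B = 2 ↔ 0 = 1
(A → B) ↔ (A ↔ B) = 1 ↔ 1 = 3
¬(¬B ↔ A) → ((A → B) ↔ (A ↔ B)) = 1 → 3 = 3
((¬A ↔ (B → B)) ↔ ((B ↔ (A → B)) → ((A → B) ↔ B))) ↔ (¬(¬B ↔ A) → ((A → B) ↔ (A ↔ B))) = 1 ↔ 3 = 1
(((A ↔ A) ↔ ((A → B) → (A ↔ A))) ↔ (((B ↔ B) → ((B ↔ A) → B)) ↔ ((A ↔ B) → A))) ↔ (((¬A ↔ (B → B)) ↔ ((B ↔ (A → B)) → ((A → B) ↔ B))) ↔ (¬(¬B ↔ A) → ((A → B) ↔ (A ↔ B)))) = 2 ↔ 1 = 2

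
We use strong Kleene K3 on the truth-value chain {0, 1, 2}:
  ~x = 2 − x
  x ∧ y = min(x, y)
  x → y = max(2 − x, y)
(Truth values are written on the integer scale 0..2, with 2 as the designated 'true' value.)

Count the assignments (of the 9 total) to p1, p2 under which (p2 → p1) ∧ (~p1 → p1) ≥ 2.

3

p1 = 0, p2 = 0 ↦ 0  <
p1 = 0, p2 = 1 ↦ 0  <
p1 = 0, p2 = 2 ↦ 0  <
p1 = 1, p2 = 0 ↦ 1  <
p1 = 1, p2 = 1 ↦ 1  <
p1 = 1, p2 = 2 ↦ 1  <
p1 = 2, p2 = 0 ↦ 2  ≥
p1 = 2, p2 = 1 ↦ 2  ≥
p1 = 2, p2 = 2 ↦ 2  ≥
So 3 of the 9 assignments meet the threshold.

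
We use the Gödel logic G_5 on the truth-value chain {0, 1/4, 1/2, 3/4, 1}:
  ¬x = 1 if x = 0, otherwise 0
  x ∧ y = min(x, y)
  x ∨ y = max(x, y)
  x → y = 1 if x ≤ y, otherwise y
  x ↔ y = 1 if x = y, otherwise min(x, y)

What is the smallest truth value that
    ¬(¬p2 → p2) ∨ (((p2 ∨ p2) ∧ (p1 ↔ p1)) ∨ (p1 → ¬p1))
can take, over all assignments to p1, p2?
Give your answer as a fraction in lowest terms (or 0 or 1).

Take p1 = 1/4, p2 = 1/4:
¬p2 = ¬1/4 = 0
¬p2 → p2 = 0 → 1/4 = 1
¬(¬p2 → p2) = ¬1 = 0
p2 ∨ p2 = 1/4 ∨ 1/4 = 1/4
p1 ↔ p1 = 1/4 ↔ 1/4 = 1
(p2 ∨ p2) ∧ (p1 ↔ p1) = 1/4 ∧ 1 = 1/4
¬p1 = ¬1/4 = 0
p1 → ¬p1 = 1/4 → 0 = 0
((p2 ∨ p2) ∧ (p1 ↔ p1)) ∨ (p1 → ¬p1) = 1/4 ∨ 0 = 1/4
¬(¬p2 → p2) ∨ (((p2 ∨ p2) ∧ (p1 ↔ p1)) ∨ (p1 → ¬p1)) = 0 ∨ 1/4 = 1/4
No assignment yields a value below 1/4, so this is the minimum.

1/4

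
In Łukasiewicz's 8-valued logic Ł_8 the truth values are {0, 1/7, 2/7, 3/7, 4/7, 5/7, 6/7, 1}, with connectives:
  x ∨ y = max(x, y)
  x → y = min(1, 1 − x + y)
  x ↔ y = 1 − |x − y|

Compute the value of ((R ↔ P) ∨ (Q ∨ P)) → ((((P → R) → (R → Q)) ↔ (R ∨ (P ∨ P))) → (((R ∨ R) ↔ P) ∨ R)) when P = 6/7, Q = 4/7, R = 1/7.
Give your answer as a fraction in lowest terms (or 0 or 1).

4/7

R ↔ P = 1/7 ↔ 6/7 = 2/7
Q ∨ P = 4/7 ∨ 6/7 = 6/7
(R ↔ P) ∨ (Q ∨ P) = 2/7 ∨ 6/7 = 6/7
P → R = 6/7 → 1/7 = 2/7
R → Q = 1/7 → 4/7 = 1
(P → R) → (R → Q) = 2/7 → 1 = 1
P ∨ P = 6/7 ∨ 6/7 = 6/7
R ∨ (P ∨ P) = 1/7 ∨ 6/7 = 6/7
((P → R) → (R → Q)) ↔ (R ∨ (P ∨ P)) = 1 ↔ 6/7 = 6/7
R ∨ R = 1/7 ∨ 1/7 = 1/7
(R ∨ R) ↔ P = 1/7 ↔ 6/7 = 2/7
((R ∨ R) ↔ P) ∨ R = 2/7 ∨ 1/7 = 2/7
(((P → R) → (R → Q)) ↔ (R ∨ (P ∨ P))) → (((R ∨ R) ↔ P) ∨ R) = 6/7 → 2/7 = 3/7
((R ↔ P) ∨ (Q ∨ P)) → ((((P → R) → (R → Q)) ↔ (R ∨ (P ∨ P))) → (((R ∨ R) ↔ P) ∨ R)) = 6/7 → 3/7 = 4/7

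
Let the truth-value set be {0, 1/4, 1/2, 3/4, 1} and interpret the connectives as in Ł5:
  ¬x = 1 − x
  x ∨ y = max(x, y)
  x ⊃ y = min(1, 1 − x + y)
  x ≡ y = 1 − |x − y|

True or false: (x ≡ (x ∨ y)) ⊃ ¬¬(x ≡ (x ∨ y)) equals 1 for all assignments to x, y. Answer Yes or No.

At x = 0, y = 3/4, for instance:
x ∨ y = 0 ∨ 3/4 = 3/4
x ≡ (x ∨ y) = 0 ≡ 3/4 = 1/4
¬(x ≡ (x ∨ y)) = ¬1/4 = 3/4
¬¬(x ≡ (x ∨ y)) = ¬3/4 = 1/4
(x ≡ (x ∨ y)) ⊃ ¬¬(x ≡ (x ∨ y)) = 1/4 ⊃ 1/4 = 1
and checking the remaining 24 assignments likewise gives ≥ 1 in every case.

Yes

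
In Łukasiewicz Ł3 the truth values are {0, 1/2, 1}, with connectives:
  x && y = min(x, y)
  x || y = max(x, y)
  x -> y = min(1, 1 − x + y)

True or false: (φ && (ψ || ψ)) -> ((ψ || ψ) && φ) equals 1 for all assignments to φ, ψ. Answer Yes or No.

Yes

φ = 0, ψ = 0 ↦ 1
φ = 0, ψ = 1/2 ↦ 1
φ = 0, ψ = 1 ↦ 1
φ = 1/2, ψ = 0 ↦ 1
φ = 1/2, ψ = 1/2 ↦ 1
φ = 1/2, ψ = 1 ↦ 1
φ = 1, ψ = 0 ↦ 1
φ = 1, ψ = 1/2 ↦ 1
φ = 1, ψ = 1 ↦ 1
Every assignment gives a value ≥ 1.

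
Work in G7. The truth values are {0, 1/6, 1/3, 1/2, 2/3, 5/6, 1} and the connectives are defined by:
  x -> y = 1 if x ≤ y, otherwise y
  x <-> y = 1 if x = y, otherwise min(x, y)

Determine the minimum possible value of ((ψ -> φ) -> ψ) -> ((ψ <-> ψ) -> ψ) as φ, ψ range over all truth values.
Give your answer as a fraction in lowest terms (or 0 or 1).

Take φ = 0, ψ = 1/6:
ψ -> φ = 1/6 -> 0 = 0
(ψ -> φ) -> ψ = 0 -> 1/6 = 1
ψ <-> ψ = 1/6 <-> 1/6 = 1
(ψ <-> ψ) -> ψ = 1 -> 1/6 = 1/6
((ψ -> φ) -> ψ) -> ((ψ <-> ψ) -> ψ) = 1 -> 1/6 = 1/6
No assignment yields a value below 1/6, so this is the minimum.

1/6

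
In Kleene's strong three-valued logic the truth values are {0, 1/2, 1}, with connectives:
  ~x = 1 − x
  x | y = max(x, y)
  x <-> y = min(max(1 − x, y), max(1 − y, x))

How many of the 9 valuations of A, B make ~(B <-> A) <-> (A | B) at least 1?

A = 0, B = 0 ↦ 1  ≥
A = 0, B = 1/2 ↦ 1/2  <
A = 0, B = 1 ↦ 1  ≥
A = 1/2, B = 0 ↦ 1/2  <
A = 1/2, B = 1/2 ↦ 1/2  <
A = 1/2, B = 1 ↦ 1/2  <
A = 1, B = 0 ↦ 1  ≥
A = 1, B = 1/2 ↦ 1/2  <
A = 1, B = 1 ↦ 0  <
So 3 of the 9 assignments meet the threshold.

3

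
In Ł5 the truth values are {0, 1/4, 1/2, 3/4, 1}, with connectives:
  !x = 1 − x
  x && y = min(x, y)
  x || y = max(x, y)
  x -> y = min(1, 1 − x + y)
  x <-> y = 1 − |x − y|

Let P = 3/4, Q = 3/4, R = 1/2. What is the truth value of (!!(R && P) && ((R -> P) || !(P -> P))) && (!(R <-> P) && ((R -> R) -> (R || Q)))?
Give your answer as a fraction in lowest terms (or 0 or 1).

1/4

R && P = 1/2 && 3/4 = 1/2
!(R && P) = !1/2 = 1/2
!!(R && P) = !1/2 = 1/2
R -> P = 1/2 -> 3/4 = 1
P -> P = 3/4 -> 3/4 = 1
!(P -> P) = !1 = 0
(R -> P) || !(P -> P) = 1 || 0 = 1
!!(R && P) && ((R -> P) || !(P -> P)) = 1/2 && 1 = 1/2
R <-> P = 1/2 <-> 3/4 = 3/4
!(R <-> P) = !3/4 = 1/4
R -> R = 1/2 -> 1/2 = 1
R || Q = 1/2 || 3/4 = 3/4
(R -> R) -> (R || Q) = 1 -> 3/4 = 3/4
!(R <-> P) && ((R -> R) -> (R || Q)) = 1/4 && 3/4 = 1/4
(!!(R && P) && ((R -> P) || !(P -> P))) && (!(R <-> P) && ((R -> R) -> (R || Q))) = 1/2 && 1/4 = 1/4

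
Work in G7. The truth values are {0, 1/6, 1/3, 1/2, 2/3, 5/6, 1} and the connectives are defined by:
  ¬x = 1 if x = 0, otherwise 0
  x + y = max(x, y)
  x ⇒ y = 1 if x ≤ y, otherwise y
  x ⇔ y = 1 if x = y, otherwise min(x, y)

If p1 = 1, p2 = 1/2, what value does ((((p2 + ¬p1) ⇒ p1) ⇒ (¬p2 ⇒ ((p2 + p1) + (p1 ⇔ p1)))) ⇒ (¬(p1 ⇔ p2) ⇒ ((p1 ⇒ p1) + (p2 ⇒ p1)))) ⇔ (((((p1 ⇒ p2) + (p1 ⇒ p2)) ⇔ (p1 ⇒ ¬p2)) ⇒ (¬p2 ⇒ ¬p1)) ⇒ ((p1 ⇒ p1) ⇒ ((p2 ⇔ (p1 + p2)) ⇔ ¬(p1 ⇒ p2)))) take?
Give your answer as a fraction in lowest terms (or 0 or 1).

0

¬p1 = ¬1 = 0
p2 + ¬p1 = 1/2 + 0 = 1/2
(p2 + ¬p1) ⇒ p1 = 1/2 ⇒ 1 = 1
¬p2 = ¬1/2 = 0
p2 + p1 = 1/2 + 1 = 1
p1 ⇔ p1 = 1 ⇔ 1 = 1
(p2 + p1) + (p1 ⇔ p1) = 1 + 1 = 1
¬p2 ⇒ ((p2 + p1) + (p1 ⇔ p1)) = 0 ⇒ 1 = 1
((p2 + ¬p1) ⇒ p1) ⇒ (¬p2 ⇒ ((p2 + p1) + (p1 ⇔ p1))) = 1 ⇒ 1 = 1
p1 ⇔ p2 = 1 ⇔ 1/2 = 1/2
¬(p1 ⇔ p2) = ¬1/2 = 0
p1 ⇒ p1 = 1 ⇒ 1 = 1
p2 ⇒ p1 = 1/2 ⇒ 1 = 1
(p1 ⇒ p1) + (p2 ⇒ p1) = 1 + 1 = 1
¬(p1 ⇔ p2) ⇒ ((p1 ⇒ p1) + (p2 ⇒ p1)) = 0 ⇒ 1 = 1
(((p2 + ¬p1) ⇒ p1) ⇒ (¬p2 ⇒ ((p2 + p1) + (p1 ⇔ p1)))) ⇒ (¬(p1 ⇔ p2) ⇒ ((p1 ⇒ p1) + (p2 ⇒ p1))) = 1 ⇒ 1 = 1
p1 ⇒ p2 = 1 ⇒ 1/2 = 1/2
p1 ⇒ p2 = 1 ⇒ 1/2 = 1/2
(p1 ⇒ p2) + (p1 ⇒ p2) = 1/2 + 1/2 = 1/2
¬p2 = ¬1/2 = 0
p1 ⇒ ¬p2 = 1 ⇒ 0 = 0
((p1 ⇒ p2) + (p1 ⇒ p2)) ⇔ (p1 ⇒ ¬p2) = 1/2 ⇔ 0 = 0
¬p2 = ¬1/2 = 0
¬p1 = ¬1 = 0
¬p2 ⇒ ¬p1 = 0 ⇒ 0 = 1
(((p1 ⇒ p2) + (p1 ⇒ p2)) ⇔ (p1 ⇒ ¬p2)) ⇒ (¬p2 ⇒ ¬p1) = 0 ⇒ 1 = 1
p1 ⇒ p1 = 1 ⇒ 1 = 1
p1 + p2 = 1 + 1/2 = 1
p2 ⇔ (p1 + p2) = 1/2 ⇔ 1 = 1/2
p1 ⇒ p2 = 1 ⇒ 1/2 = 1/2
¬(p1 ⇒ p2) = ¬1/2 = 0
(p2 ⇔ (p1 + p2)) ⇔ ¬(p1 ⇒ p2) = 1/2 ⇔ 0 = 0
(p1 ⇒ p1) ⇒ ((p2 ⇔ (p1 + p2)) ⇔ ¬(p1 ⇒ p2)) = 1 ⇒ 0 = 0
((((p1 ⇒ p2) + (p1 ⇒ p2)) ⇔ (p1 ⇒ ¬p2)) ⇒ (¬p2 ⇒ ¬p1)) ⇒ ((p1 ⇒ p1) ⇒ ((p2 ⇔ (p1 + p2)) ⇔ ¬(p1 ⇒ p2))) = 1 ⇒ 0 = 0
((((p2 + ¬p1) ⇒ p1) ⇒ (¬p2 ⇒ ((p2 + p1) + (p1 ⇔ p1)))) ⇒ (¬(p1 ⇔ p2) ⇒ ((p1 ⇒ p1) + (p2 ⇒ p1)))) ⇔ (((((p1 ⇒ p2) + (p1 ⇒ p2)) ⇔ (p1 ⇒ ¬p2)) ⇒ (¬p2 ⇒ ¬p1)) ⇒ ((p1 ⇒ p1) ⇒ ((p2 ⇔ (p1 + p2)) ⇔ ¬(p1 ⇒ p2)))) = 1 ⇔ 0 = 0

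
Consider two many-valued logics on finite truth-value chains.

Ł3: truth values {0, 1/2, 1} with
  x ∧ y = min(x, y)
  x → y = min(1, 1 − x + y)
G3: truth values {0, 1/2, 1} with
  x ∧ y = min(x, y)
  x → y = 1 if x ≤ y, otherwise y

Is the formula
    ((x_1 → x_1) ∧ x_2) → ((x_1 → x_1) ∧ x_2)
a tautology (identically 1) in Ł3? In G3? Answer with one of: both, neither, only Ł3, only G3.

both

In Ł3: every assignment gives 1 — tautology.
In G3: every assignment gives 1 — tautology.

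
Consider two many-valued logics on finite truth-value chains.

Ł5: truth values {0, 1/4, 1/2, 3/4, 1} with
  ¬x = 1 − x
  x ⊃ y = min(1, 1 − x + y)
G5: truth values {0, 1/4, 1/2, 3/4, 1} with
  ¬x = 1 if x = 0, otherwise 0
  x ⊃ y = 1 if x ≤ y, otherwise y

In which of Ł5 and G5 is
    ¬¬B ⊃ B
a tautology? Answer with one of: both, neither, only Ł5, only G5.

only Ł5

In Ł5: every assignment gives 1 — tautology.
In G5: at B = 1/4 the value is 1/4 — not a tautology.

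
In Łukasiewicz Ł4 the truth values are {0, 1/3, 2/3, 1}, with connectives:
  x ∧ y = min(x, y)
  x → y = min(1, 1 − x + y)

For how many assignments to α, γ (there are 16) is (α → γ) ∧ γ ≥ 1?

α = 0, γ = 0 ↦ 0  <
α = 0, γ = 1/3 ↦ 1/3  <
α = 0, γ = 2/3 ↦ 2/3  <
α = 0, γ = 1 ↦ 1  ≥
α = 1/3, γ = 0 ↦ 0  <
α = 1/3, γ = 1/3 ↦ 1/3  <
α = 1/3, γ = 2/3 ↦ 2/3  <
α = 1/3, γ = 1 ↦ 1  ≥
α = 2/3, γ = 0 ↦ 0  <
α = 2/3, γ = 1/3 ↦ 1/3  <
α = 2/3, γ = 2/3 ↦ 2/3  <
α = 2/3, γ = 1 ↦ 1  ≥
α = 1, γ = 0 ↦ 0  <
α = 1, γ = 1/3 ↦ 1/3  <
α = 1, γ = 2/3 ↦ 2/3  <
α = 1, γ = 1 ↦ 1  ≥
So 4 of the 16 assignments meet the threshold.

4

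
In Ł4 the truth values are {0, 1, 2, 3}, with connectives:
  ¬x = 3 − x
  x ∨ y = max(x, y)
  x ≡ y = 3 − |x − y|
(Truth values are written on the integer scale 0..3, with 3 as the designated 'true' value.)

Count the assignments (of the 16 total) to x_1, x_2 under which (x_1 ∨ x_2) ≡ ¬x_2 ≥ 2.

x_1 = 0, x_2 = 0 ↦ 0  <
x_1 = 0, x_2 = 1 ↦ 2  ≥
x_1 = 0, x_2 = 2 ↦ 2  ≥
x_1 = 0, x_2 = 3 ↦ 0  <
x_1 = 1, x_2 = 0 ↦ 1  <
x_1 = 1, x_2 = 1 ↦ 2  ≥
x_1 = 1, x_2 = 2 ↦ 2  ≥
x_1 = 1, x_2 = 3 ↦ 0  <
x_1 = 2, x_2 = 0 ↦ 2  ≥
x_1 = 2, x_2 = 1 ↦ 3  ≥
x_1 = 2, x_2 = 2 ↦ 2  ≥
x_1 = 2, x_2 = 3 ↦ 0  <
x_1 = 3, x_2 = 0 ↦ 3  ≥
x_1 = 3, x_2 = 1 ↦ 2  ≥
x_1 = 3, x_2 = 2 ↦ 1  <
x_1 = 3, x_2 = 3 ↦ 0  <
So 9 of the 16 assignments meet the threshold.

9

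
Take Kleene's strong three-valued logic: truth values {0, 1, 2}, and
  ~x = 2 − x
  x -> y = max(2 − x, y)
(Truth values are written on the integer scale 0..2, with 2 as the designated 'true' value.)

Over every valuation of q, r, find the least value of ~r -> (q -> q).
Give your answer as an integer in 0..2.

Take q = 1, r = 0:
~r = ~0 = 2
q -> q = 1 -> 1 = 1
~r -> (q -> q) = 2 -> 1 = 1
No assignment yields a value below 1, so this is the minimum.

1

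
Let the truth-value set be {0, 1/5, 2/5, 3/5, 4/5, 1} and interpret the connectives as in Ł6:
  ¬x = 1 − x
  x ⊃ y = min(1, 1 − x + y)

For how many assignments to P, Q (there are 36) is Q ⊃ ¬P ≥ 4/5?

value 1: 21 assignments (counts)
value 4/5: 5 assignments (counts)
value 3/5: 4 assignments
value 2/5: 3 assignments
value 1/5: 2 assignments
value 0: 1 assignment
So 26 of the 36 assignments meet the threshold.

26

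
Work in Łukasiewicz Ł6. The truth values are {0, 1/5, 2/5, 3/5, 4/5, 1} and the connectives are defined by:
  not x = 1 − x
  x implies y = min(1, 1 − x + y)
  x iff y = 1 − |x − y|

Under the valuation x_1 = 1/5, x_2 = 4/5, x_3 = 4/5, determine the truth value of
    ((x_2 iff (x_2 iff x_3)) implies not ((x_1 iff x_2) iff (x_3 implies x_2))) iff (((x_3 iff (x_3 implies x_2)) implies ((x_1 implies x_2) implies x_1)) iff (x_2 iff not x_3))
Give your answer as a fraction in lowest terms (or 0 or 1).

x_2 iff x_3 = 4/5 iff 4/5 = 1
x_2 iff (x_2 iff x_3) = 4/5 iff 1 = 4/5
x_1 iff x_2 = 1/5 iff 4/5 = 2/5
x_3 implies x_2 = 4/5 implies 4/5 = 1
(x_1 iff x_2) iff (x_3 implies x_2) = 2/5 iff 1 = 2/5
not ((x_1 iff x_2) iff (x_3 implies x_2)) = not 2/5 = 3/5
(x_2 iff (x_2 iff x_3)) implies not ((x_1 iff x_2) iff (x_3 implies x_2)) = 4/5 implies 3/5 = 4/5
x_3 implies x_2 = 4/5 implies 4/5 = 1
x_3 iff (x_3 implies x_2) = 4/5 iff 1 = 4/5
x_1 implies x_2 = 1/5 implies 4/5 = 1
(x_1 implies x_2) implies x_1 = 1 implies 1/5 = 1/5
(x_3 iff (x_3 implies x_2)) implies ((x_1 implies x_2) implies x_1) = 4/5 implies 1/5 = 2/5
not x_3 = not 4/5 = 1/5
x_2 iff not x_3 = 4/5 iff 1/5 = 2/5
((x_3 iff (x_3 implies x_2)) implies ((x_1 implies x_2) implies x_1)) iff (x_2 iff not x_3) = 2/5 iff 2/5 = 1
((x_2 iff (x_2 iff x_3)) implies not ((x_1 iff x_2) iff (x_3 implies x_2))) iff (((x_3 iff (x_3 implies x_2)) implies ((x_1 implies x_2) implies x_1)) iff (x_2 iff not x_3)) = 4/5 iff 1 = 4/5

4/5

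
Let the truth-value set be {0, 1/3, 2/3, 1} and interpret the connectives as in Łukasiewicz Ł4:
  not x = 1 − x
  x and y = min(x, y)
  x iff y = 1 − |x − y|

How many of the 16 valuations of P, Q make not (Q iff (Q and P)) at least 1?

1

P = 0, Q = 0 ↦ 0  <
P = 0, Q = 1/3 ↦ 1/3  <
P = 0, Q = 2/3 ↦ 2/3  <
P = 0, Q = 1 ↦ 1  ≥
P = 1/3, Q = 0 ↦ 0  <
P = 1/3, Q = 1/3 ↦ 0  <
P = 1/3, Q = 2/3 ↦ 1/3  <
P = 1/3, Q = 1 ↦ 2/3  <
P = 2/3, Q = 0 ↦ 0  <
P = 2/3, Q = 1/3 ↦ 0  <
P = 2/3, Q = 2/3 ↦ 0  <
P = 2/3, Q = 1 ↦ 1/3  <
P = 1, Q = 0 ↦ 0  <
P = 1, Q = 1/3 ↦ 0  <
P = 1, Q = 2/3 ↦ 0  <
P = 1, Q = 1 ↦ 0  <
So 1 of the 16 assignments meets the threshold.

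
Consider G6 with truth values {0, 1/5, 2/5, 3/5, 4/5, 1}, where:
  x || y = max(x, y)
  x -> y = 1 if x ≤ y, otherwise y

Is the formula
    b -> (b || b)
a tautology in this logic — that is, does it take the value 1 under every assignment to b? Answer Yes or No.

b = 0 ↦ 1
b = 1/5 ↦ 1
b = 2/5 ↦ 1
b = 3/5 ↦ 1
b = 4/5 ↦ 1
b = 1 ↦ 1
Every assignment gives a value ≥ 1.

Yes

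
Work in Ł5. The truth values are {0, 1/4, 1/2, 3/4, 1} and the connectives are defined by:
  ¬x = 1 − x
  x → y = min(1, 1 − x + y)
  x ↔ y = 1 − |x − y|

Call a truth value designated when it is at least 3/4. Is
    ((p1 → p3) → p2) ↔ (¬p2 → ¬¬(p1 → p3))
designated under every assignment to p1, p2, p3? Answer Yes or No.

No

Counterexample: take p1 = 0, p2 = 0, p3 = 0.
p1 → p3 = 0 → 0 = 1
(p1 → p3) → p2 = 1 → 0 = 0
¬p2 = ¬0 = 1
p1 → p3 = 0 → 0 = 1
¬(p1 → p3) = ¬1 = 0
¬¬(p1 → p3) = ¬0 = 1
¬p2 → ¬¬(p1 → p3) = 1 → 1 = 1
((p1 → p3) → p2) ↔ (¬p2 → ¬¬(p1 → p3)) = 0 ↔ 1 = 0
This gives 0, which is below 3/4.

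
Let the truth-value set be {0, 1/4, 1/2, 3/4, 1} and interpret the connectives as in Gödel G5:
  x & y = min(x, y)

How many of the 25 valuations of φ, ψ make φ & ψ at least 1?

1

value 1: 1 assignment (counts)
value 3/4: 3 assignments
value 1/2: 5 assignments
value 1/4: 7 assignments
value 0: 9 assignments
So 1 of the 25 assignments meets the threshold.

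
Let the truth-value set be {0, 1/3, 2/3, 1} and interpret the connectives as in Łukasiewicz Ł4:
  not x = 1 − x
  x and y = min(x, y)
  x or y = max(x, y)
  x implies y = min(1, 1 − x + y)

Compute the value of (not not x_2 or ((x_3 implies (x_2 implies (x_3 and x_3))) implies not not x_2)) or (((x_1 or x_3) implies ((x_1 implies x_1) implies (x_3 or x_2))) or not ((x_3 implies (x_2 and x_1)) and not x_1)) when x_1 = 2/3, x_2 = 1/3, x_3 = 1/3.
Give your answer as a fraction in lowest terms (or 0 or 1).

2/3

not x_2 = not 1/3 = 2/3
not not x_2 = not 2/3 = 1/3
x_3 and x_3 = 1/3 and 1/3 = 1/3
x_2 implies (x_3 and x_3) = 1/3 implies 1/3 = 1
x_3 implies (x_2 implies (x_3 and x_3)) = 1/3 implies 1 = 1
not x_2 = not 1/3 = 2/3
not not x_2 = not 2/3 = 1/3
(x_3 implies (x_2 implies (x_3 and x_3))) implies not not x_2 = 1 implies 1/3 = 1/3
not not x_2 or ((x_3 implies (x_2 implies (x_3 and x_3))) implies not not x_2) = 1/3 or 1/3 = 1/3
x_1 or x_3 = 2/3 or 1/3 = 2/3
x_1 implies x_1 = 2/3 implies 2/3 = 1
x_3 or x_2 = 1/3 or 1/3 = 1/3
(x_1 implies x_1) implies (x_3 or x_2) = 1 implies 1/3 = 1/3
(x_1 or x_3) implies ((x_1 implies x_1) implies (x_3 or x_2)) = 2/3 implies 1/3 = 2/3
x_2 and x_1 = 1/3 and 2/3 = 1/3
x_3 implies (x_2 and x_1) = 1/3 implies 1/3 = 1
not x_1 = not 2/3 = 1/3
(x_3 implies (x_2 and x_1)) and not x_1 = 1 and 1/3 = 1/3
not ((x_3 implies (x_2 and x_1)) and not x_1) = not 1/3 = 2/3
((x_1 or x_3) implies ((x_1 implies x_1) implies (x_3 or x_2))) or not ((x_3 implies (x_2 and x_1)) and not x_1) = 2/3 or 2/3 = 2/3
(not not x_2 or ((x_3 implies (x_2 implies (x_3 and x_3))) implies not not x_2)) or (((x_1 or x_3) implies ((x_1 implies x_1) implies (x_3 or x_2))) or not ((x_3 implies (x_2 and x_1)) and not x_1)) = 1/3 or 2/3 = 2/3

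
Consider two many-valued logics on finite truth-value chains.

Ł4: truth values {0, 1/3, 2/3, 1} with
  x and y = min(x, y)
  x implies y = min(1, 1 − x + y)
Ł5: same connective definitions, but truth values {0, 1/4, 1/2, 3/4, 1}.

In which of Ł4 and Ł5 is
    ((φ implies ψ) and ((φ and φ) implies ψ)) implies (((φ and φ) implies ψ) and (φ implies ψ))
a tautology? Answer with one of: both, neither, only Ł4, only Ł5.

both

In Ł4: every assignment gives 1 — tautology.
In Ł5: every assignment gives 1 — tautology.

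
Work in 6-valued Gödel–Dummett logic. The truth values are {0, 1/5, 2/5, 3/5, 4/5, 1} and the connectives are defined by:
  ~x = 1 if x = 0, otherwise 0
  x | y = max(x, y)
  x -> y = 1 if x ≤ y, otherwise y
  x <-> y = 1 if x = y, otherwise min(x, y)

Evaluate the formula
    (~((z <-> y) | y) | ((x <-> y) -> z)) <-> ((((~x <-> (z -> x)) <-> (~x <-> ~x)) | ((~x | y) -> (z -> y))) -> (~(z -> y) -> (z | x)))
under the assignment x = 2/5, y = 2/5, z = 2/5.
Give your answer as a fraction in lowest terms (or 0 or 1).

z <-> y = 2/5 <-> 2/5 = 1
(z <-> y) | y = 1 | 2/5 = 1
~((z <-> y) | y) = ~1 = 0
x <-> y = 2/5 <-> 2/5 = 1
(x <-> y) -> z = 1 -> 2/5 = 2/5
~((z <-> y) | y) | ((x <-> y) -> z) = 0 | 2/5 = 2/5
~x = ~2/5 = 0
z -> x = 2/5 -> 2/5 = 1
~x <-> (z -> x) = 0 <-> 1 = 0
~x = ~2/5 = 0
~x = ~2/5 = 0
~x <-> ~x = 0 <-> 0 = 1
(~x <-> (z -> x)) <-> (~x <-> ~x) = 0 <-> 1 = 0
~x = ~2/5 = 0
~x | y = 0 | 2/5 = 2/5
z -> y = 2/5 -> 2/5 = 1
(~x | y) -> (z -> y) = 2/5 -> 1 = 1
((~x <-> (z -> x)) <-> (~x <-> ~x)) | ((~x | y) -> (z -> y)) = 0 | 1 = 1
z -> y = 2/5 -> 2/5 = 1
~(z -> y) = ~1 = 0
z | x = 2/5 | 2/5 = 2/5
~(z -> y) -> (z | x) = 0 -> 2/5 = 1
(((~x <-> (z -> x)) <-> (~x <-> ~x)) | ((~x | y) -> (z -> y))) -> (~(z -> y) -> (z | x)) = 1 -> 1 = 1
(~((z <-> y) | y) | ((x <-> y) -> z)) <-> ((((~x <-> (z -> x)) <-> (~x <-> ~x)) | ((~x | y) -> (z -> y))) -> (~(z -> y) -> (z | x))) = 2/5 <-> 1 = 2/5

2/5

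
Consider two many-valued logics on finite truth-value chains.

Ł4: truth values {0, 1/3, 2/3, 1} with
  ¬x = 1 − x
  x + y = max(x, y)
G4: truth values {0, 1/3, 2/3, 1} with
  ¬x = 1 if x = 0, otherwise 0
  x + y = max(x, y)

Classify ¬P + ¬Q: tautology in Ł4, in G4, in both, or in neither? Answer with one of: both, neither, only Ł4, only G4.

In Ł4: at P = 1/3, Q = 1/3 the value is 2/3 — not a tautology.
In G4: at P = 1/3, Q = 1/3 the value is 0 — not a tautology.

neither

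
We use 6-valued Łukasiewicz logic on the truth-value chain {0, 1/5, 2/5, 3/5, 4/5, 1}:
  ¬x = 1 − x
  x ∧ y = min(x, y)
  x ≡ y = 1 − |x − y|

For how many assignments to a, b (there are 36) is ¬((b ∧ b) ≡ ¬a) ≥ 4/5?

6

value 1: 2 assignments (counts)
value 4/5: 4 assignments (counts)
value 3/5: 6 assignments
value 2/5: 8 assignments
value 1/5: 10 assignments
value 0: 6 assignments
So 6 of the 36 assignments meet the threshold.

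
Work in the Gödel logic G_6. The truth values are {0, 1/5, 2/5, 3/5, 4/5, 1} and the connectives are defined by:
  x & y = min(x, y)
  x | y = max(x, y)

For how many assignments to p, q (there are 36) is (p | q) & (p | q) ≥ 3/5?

27

value 1: 11 assignments (counts)
value 4/5: 9 assignments (counts)
value 3/5: 7 assignments (counts)
value 2/5: 5 assignments
value 1/5: 3 assignments
value 0: 1 assignment
So 27 of the 36 assignments meet the threshold.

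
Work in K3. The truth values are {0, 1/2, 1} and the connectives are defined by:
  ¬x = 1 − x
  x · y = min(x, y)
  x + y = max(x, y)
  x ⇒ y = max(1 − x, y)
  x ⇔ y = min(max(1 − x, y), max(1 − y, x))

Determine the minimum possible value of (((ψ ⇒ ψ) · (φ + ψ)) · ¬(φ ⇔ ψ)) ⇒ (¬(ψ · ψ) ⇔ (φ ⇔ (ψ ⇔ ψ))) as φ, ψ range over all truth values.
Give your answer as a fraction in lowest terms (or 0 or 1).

Take φ = 0, ψ = 1/2:
ψ ⇒ ψ = 1/2 ⇒ 1/2 = 1/2
φ + ψ = 0 + 1/2 = 1/2
(ψ ⇒ ψ) · (φ + ψ) = 1/2 · 1/2 = 1/2
φ ⇔ ψ = 0 ⇔ 1/2 = 1/2
¬(φ ⇔ ψ) = ¬1/2 = 1/2
((ψ ⇒ ψ) · (φ + ψ)) · ¬(φ ⇔ ψ) = 1/2 · 1/2 = 1/2
ψ · ψ = 1/2 · 1/2 = 1/2
¬(ψ · ψ) = ¬1/2 = 1/2
ψ ⇔ ψ = 1/2 ⇔ 1/2 = 1/2
φ ⇔ (ψ ⇔ ψ) = 0 ⇔ 1/2 = 1/2
¬(ψ · ψ) ⇔ (φ ⇔ (ψ ⇔ ψ)) = 1/2 ⇔ 1/2 = 1/2
(((ψ ⇒ ψ) · (φ + ψ)) · ¬(φ ⇔ ψ)) ⇒ (¬(ψ · ψ) ⇔ (φ ⇔ (ψ ⇔ ψ))) = 1/2 ⇒ 1/2 = 1/2
No assignment yields a value below 1/2, so this is the minimum.

1/2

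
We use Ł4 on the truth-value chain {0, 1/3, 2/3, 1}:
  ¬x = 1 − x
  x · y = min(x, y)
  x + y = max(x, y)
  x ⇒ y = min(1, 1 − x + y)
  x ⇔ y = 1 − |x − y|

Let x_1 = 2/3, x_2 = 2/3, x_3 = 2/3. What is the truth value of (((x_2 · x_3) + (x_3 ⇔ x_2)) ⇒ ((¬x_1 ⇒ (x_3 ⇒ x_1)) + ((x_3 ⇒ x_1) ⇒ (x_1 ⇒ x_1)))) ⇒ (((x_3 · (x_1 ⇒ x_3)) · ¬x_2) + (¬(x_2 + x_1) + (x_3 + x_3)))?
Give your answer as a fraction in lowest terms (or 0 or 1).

2/3

x_2 · x_3 = 2/3 · 2/3 = 2/3
x_3 ⇔ x_2 = 2/3 ⇔ 2/3 = 1
(x_2 · x_3) + (x_3 ⇔ x_2) = 2/3 + 1 = 1
¬x_1 = ¬2/3 = 1/3
x_3 ⇒ x_1 = 2/3 ⇒ 2/3 = 1
¬x_1 ⇒ (x_3 ⇒ x_1) = 1/3 ⇒ 1 = 1
x_3 ⇒ x_1 = 2/3 ⇒ 2/3 = 1
x_1 ⇒ x_1 = 2/3 ⇒ 2/3 = 1
(x_3 ⇒ x_1) ⇒ (x_1 ⇒ x_1) = 1 ⇒ 1 = 1
(¬x_1 ⇒ (x_3 ⇒ x_1)) + ((x_3 ⇒ x_1) ⇒ (x_1 ⇒ x_1)) = 1 + 1 = 1
((x_2 · x_3) + (x_3 ⇔ x_2)) ⇒ ((¬x_1 ⇒ (x_3 ⇒ x_1)) + ((x_3 ⇒ x_1) ⇒ (x_1 ⇒ x_1))) = 1 ⇒ 1 = 1
x_1 ⇒ x_3 = 2/3 ⇒ 2/3 = 1
x_3 · (x_1 ⇒ x_3) = 2/3 · 1 = 2/3
¬x_2 = ¬2/3 = 1/3
(x_3 · (x_1 ⇒ x_3)) · ¬x_2 = 2/3 · 1/3 = 1/3
x_2 + x_1 = 2/3 + 2/3 = 2/3
¬(x_2 + x_1) = ¬2/3 = 1/3
x_3 + x_3 = 2/3 + 2/3 = 2/3
¬(x_2 + x_1) + (x_3 + x_3) = 1/3 + 2/3 = 2/3
((x_3 · (x_1 ⇒ x_3)) · ¬x_2) + (¬(x_2 + x_1) + (x_3 + x_3)) = 1/3 + 2/3 = 2/3
(((x_2 · x_3) + (x_3 ⇔ x_2)) ⇒ ((¬x_1 ⇒ (x_3 ⇒ x_1)) + ((x_3 ⇒ x_1) ⇒ (x_1 ⇒ x_1)))) ⇒ (((x_3 · (x_1 ⇒ x_3)) · ¬x_2) + (¬(x_2 + x_1) + (x_3 + x_3))) = 1 ⇒ 2/3 = 2/3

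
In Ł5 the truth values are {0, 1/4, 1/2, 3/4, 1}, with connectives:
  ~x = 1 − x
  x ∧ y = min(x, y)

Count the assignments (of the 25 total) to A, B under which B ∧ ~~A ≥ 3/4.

value 1: 1 assignment (counts)
value 3/4: 3 assignments (counts)
value 1/2: 5 assignments
value 1/4: 7 assignments
value 0: 9 assignments
So 4 of the 25 assignments meet the threshold.

4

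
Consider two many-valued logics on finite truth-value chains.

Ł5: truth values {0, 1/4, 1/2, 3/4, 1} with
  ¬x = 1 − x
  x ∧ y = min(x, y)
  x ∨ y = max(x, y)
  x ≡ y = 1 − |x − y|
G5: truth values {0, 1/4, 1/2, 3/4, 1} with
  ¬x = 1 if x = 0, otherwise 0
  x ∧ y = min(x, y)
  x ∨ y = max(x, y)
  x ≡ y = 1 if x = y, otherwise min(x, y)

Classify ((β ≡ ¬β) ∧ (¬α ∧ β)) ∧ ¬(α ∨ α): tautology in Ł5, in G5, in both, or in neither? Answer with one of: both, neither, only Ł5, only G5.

neither

In Ł5: at α = 0, β = 0 the value is 0 — not a tautology.
In G5: at α = 0, β = 0 the value is 0 — not a tautology.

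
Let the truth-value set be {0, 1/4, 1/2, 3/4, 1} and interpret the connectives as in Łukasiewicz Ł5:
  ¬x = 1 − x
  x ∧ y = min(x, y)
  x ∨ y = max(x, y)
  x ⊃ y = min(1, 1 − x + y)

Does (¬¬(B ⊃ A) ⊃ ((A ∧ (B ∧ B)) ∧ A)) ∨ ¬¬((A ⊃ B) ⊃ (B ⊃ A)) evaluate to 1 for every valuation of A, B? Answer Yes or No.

Counterexample: take A = 0, B = 1/4.
B ⊃ A = 1/4 ⊃ 0 = 3/4
¬(B ⊃ A) = ¬3/4 = 1/4
¬¬(B ⊃ A) = ¬1/4 = 3/4
B ∧ B = 1/4 ∧ 1/4 = 1/4
A ∧ (B ∧ B) = 0 ∧ 1/4 = 0
(A ∧ (B ∧ B)) ∧ A = 0 ∧ 0 = 0
¬¬(B ⊃ A) ⊃ ((A ∧ (B ∧ B)) ∧ A) = 3/4 ⊃ 0 = 1/4
A ⊃ B = 0 ⊃ 1/4 = 1
B ⊃ A = 1/4 ⊃ 0 = 3/4
(A ⊃ B) ⊃ (B ⊃ A) = 1 ⊃ 3/4 = 3/4
¬((A ⊃ B) ⊃ (B ⊃ A)) = ¬3/4 = 1/4
¬¬((A ⊃ B) ⊃ (B ⊃ A)) = ¬1/4 = 3/4
(¬¬(B ⊃ A) ⊃ ((A ∧ (B ∧ B)) ∧ A)) ∨ ¬¬((A ⊃ B) ⊃ (B ⊃ A)) = 1/4 ∨ 3/4 = 3/4
This gives 3/4 ≠ 1.

No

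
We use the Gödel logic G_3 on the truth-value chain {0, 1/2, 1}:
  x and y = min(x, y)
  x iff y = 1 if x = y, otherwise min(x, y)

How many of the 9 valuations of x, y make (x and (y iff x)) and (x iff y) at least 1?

x = 0, y = 0 ↦ 0  <
x = 0, y = 1/2 ↦ 0  <
x = 0, y = 1 ↦ 0  <
x = 1/2, y = 0 ↦ 0  <
x = 1/2, y = 1/2 ↦ 1/2  <
x = 1/2, y = 1 ↦ 1/2  <
x = 1, y = 0 ↦ 0  <
x = 1, y = 1/2 ↦ 1/2  <
x = 1, y = 1 ↦ 1  ≥
So 1 of the 9 assignments meets the threshold.

1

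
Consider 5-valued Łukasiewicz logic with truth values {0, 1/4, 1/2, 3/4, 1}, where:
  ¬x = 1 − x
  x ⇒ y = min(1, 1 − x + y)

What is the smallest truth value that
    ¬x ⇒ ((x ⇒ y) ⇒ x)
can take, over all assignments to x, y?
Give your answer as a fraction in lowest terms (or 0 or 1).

0

Take x = 0, y = 0:
¬x = ¬0 = 1
x ⇒ y = 0 ⇒ 0 = 1
(x ⇒ y) ⇒ x = 1 ⇒ 0 = 0
¬x ⇒ ((x ⇒ y) ⇒ x) = 1 ⇒ 0 = 0
No assignment yields a value below 0, so this is the minimum.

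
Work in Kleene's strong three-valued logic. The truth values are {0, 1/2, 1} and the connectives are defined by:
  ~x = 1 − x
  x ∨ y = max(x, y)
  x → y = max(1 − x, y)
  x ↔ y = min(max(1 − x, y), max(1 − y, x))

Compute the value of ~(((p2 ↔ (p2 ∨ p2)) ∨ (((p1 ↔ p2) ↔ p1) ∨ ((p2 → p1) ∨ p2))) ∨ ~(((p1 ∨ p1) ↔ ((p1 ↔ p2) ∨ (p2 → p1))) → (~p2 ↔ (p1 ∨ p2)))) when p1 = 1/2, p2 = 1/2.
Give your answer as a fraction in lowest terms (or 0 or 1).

p2 ∨ p2 = 1/2 ∨ 1/2 = 1/2
p2 ↔ (p2 ∨ p2) = 1/2 ↔ 1/2 = 1/2
p1 ↔ p2 = 1/2 ↔ 1/2 = 1/2
(p1 ↔ p2) ↔ p1 = 1/2 ↔ 1/2 = 1/2
p2 → p1 = 1/2 → 1/2 = 1/2
(p2 → p1) ∨ p2 = 1/2 ∨ 1/2 = 1/2
((p1 ↔ p2) ↔ p1) ∨ ((p2 → p1) ∨ p2) = 1/2 ∨ 1/2 = 1/2
(p2 ↔ (p2 ∨ p2)) ∨ (((p1 ↔ p2) ↔ p1) ∨ ((p2 → p1) ∨ p2)) = 1/2 ∨ 1/2 = 1/2
p1 ∨ p1 = 1/2 ∨ 1/2 = 1/2
p1 ↔ p2 = 1/2 ↔ 1/2 = 1/2
p2 → p1 = 1/2 → 1/2 = 1/2
(p1 ↔ p2) ∨ (p2 → p1) = 1/2 ∨ 1/2 = 1/2
(p1 ∨ p1) ↔ ((p1 ↔ p2) ∨ (p2 → p1)) = 1/2 ↔ 1/2 = 1/2
~p2 = ~1/2 = 1/2
p1 ∨ p2 = 1/2 ∨ 1/2 = 1/2
~p2 ↔ (p1 ∨ p2) = 1/2 ↔ 1/2 = 1/2
((p1 ∨ p1) ↔ ((p1 ↔ p2) ∨ (p2 → p1))) → (~p2 ↔ (p1 ∨ p2)) = 1/2 → 1/2 = 1/2
~(((p1 ∨ p1) ↔ ((p1 ↔ p2) ∨ (p2 → p1))) → (~p2 ↔ (p1 ∨ p2))) = ~1/2 = 1/2
((p2 ↔ (p2 ∨ p2)) ∨ (((p1 ↔ p2) ↔ p1) ∨ ((p2 → p1) ∨ p2))) ∨ ~(((p1 ∨ p1) ↔ ((p1 ↔ p2) ∨ (p2 → p1))) → (~p2 ↔ (p1 ∨ p2))) = 1/2 ∨ 1/2 = 1/2
~(((p2 ↔ (p2 ∨ p2)) ∨ (((p1 ↔ p2) ↔ p1) ∨ ((p2 → p1) ∨ p2))) ∨ ~(((p1 ∨ p1) ↔ ((p1 ↔ p2) ∨ (p2 → p1))) → (~p2 ↔ (p1 ∨ p2)))) = ~1/2 = 1/2

1/2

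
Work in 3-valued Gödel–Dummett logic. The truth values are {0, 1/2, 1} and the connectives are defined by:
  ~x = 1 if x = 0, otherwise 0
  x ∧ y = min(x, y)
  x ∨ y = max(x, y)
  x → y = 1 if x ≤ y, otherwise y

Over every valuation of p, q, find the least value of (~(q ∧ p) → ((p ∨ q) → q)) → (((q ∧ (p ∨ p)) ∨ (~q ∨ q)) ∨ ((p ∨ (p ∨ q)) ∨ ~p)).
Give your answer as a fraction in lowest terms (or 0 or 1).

Take p = 1/2, q = 1/2:
q ∧ p = 1/2 ∧ 1/2 = 1/2
~(q ∧ p) = ~1/2 = 0
p ∨ q = 1/2 ∨ 1/2 = 1/2
(p ∨ q) → q = 1/2 → 1/2 = 1
~(q ∧ p) → ((p ∨ q) → q) = 0 → 1 = 1
p ∨ p = 1/2 ∨ 1/2 = 1/2
q ∧ (p ∨ p) = 1/2 ∧ 1/2 = 1/2
~q = ~1/2 = 0
~q ∨ q = 0 ∨ 1/2 = 1/2
(q ∧ (p ∨ p)) ∨ (~q ∨ q) = 1/2 ∨ 1/2 = 1/2
p ∨ q = 1/2 ∨ 1/2 = 1/2
p ∨ (p ∨ q) = 1/2 ∨ 1/2 = 1/2
~p = ~1/2 = 0
(p ∨ (p ∨ q)) ∨ ~p = 1/2 ∨ 0 = 1/2
((q ∧ (p ∨ p)) ∨ (~q ∨ q)) ∨ ((p ∨ (p ∨ q)) ∨ ~p) = 1/2 ∨ 1/2 = 1/2
(~(q ∧ p) → ((p ∨ q) → q)) → (((q ∧ (p ∨ p)) ∨ (~q ∨ q)) ∨ ((p ∨ (p ∨ q)) ∨ ~p)) = 1 → 1/2 = 1/2
No assignment yields a value below 1/2, so this is the minimum.

1/2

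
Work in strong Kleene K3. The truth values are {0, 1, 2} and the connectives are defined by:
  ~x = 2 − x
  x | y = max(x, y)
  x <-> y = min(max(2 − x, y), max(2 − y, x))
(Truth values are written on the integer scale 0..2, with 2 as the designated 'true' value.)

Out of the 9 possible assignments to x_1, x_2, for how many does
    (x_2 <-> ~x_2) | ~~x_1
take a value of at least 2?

3

x_1 = 0, x_2 = 0 ↦ 0  <
x_1 = 0, x_2 = 1 ↦ 1  <
x_1 = 0, x_2 = 2 ↦ 0  <
x_1 = 1, x_2 = 0 ↦ 1  <
x_1 = 1, x_2 = 1 ↦ 1  <
x_1 = 1, x_2 = 2 ↦ 1  <
x_1 = 2, x_2 = 0 ↦ 2  ≥
x_1 = 2, x_2 = 1 ↦ 2  ≥
x_1 = 2, x_2 = 2 ↦ 2  ≥
So 3 of the 9 assignments meet the threshold.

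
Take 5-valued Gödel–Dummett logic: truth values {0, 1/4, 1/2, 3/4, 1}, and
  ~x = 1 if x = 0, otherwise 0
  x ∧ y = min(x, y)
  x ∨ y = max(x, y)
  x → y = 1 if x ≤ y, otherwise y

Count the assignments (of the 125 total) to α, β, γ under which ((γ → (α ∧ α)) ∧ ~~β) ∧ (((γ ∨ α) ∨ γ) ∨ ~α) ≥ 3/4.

44

value 1: 24 assignments (counts)
value 3/4: 20 assignments (counts)
value 1/2: 20 assignments
value 1/4: 20 assignments
value 0: 41 assignments
So 44 of the 125 assignments meet the threshold.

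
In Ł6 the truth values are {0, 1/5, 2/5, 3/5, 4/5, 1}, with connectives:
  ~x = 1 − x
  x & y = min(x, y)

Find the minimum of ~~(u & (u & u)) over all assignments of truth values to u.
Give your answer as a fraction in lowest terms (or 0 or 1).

0

Take u = 0:
u & u = 0 & 0 = 0
u & (u & u) = 0 & 0 = 0
~(u & (u & u)) = ~0 = 1
~~(u & (u & u)) = ~1 = 0
No assignment yields a value below 0, so this is the minimum.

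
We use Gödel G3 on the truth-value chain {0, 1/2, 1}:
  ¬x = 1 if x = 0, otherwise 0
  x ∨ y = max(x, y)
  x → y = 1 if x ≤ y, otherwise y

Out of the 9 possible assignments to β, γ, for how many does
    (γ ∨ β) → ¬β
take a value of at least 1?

β = 0, γ = 0 ↦ 1  ≥
β = 0, γ = 1/2 ↦ 1  ≥
β = 0, γ = 1 ↦ 1  ≥
β = 1/2, γ = 0 ↦ 0  <
β = 1/2, γ = 1/2 ↦ 0  <
β = 1/2, γ = 1 ↦ 0  <
β = 1, γ = 0 ↦ 0  <
β = 1, γ = 1/2 ↦ 0  <
β = 1, γ = 1 ↦ 0  <
So 3 of the 9 assignments meet the threshold.

3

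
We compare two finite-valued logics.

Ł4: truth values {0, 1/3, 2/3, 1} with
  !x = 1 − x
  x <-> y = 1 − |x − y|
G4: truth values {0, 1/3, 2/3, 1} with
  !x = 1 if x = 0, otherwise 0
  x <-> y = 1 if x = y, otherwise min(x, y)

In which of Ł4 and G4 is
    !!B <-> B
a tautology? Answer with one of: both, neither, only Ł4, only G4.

In Ł4: every assignment gives 1 — tautology.
In G4: at B = 1/3 the value is 1/3 — not a tautology.

only Ł4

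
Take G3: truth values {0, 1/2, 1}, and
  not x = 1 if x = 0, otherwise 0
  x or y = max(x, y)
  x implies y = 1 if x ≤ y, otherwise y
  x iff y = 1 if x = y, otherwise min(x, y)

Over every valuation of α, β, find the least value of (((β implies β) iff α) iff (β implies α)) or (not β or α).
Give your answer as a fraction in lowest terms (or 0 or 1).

1/2

Take α = 1/2, β = 1/2:
β implies β = 1/2 implies 1/2 = 1
(β implies β) iff α = 1 iff 1/2 = 1/2
β implies α = 1/2 implies 1/2 = 1
((β implies β) iff α) iff (β implies α) = 1/2 iff 1 = 1/2
not β = not 1/2 = 0
not β or α = 0 or 1/2 = 1/2
(((β implies β) iff α) iff (β implies α)) or (not β or α) = 1/2 or 1/2 = 1/2
No assignment yields a value below 1/2, so this is the minimum.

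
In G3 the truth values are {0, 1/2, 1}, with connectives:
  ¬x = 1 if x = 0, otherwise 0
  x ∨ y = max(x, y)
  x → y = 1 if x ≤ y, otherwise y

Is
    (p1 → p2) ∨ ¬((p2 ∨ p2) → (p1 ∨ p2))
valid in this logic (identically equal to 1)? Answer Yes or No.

Counterexample: take p1 = 1/2, p2 = 0.
p1 → p2 = 1/2 → 0 = 0
p2 ∨ p2 = 0 ∨ 0 = 0
p1 ∨ p2 = 1/2 ∨ 0 = 1/2
(p2 ∨ p2) → (p1 ∨ p2) = 0 → 1/2 = 1
¬((p2 ∨ p2) → (p1 ∨ p2)) = ¬1 = 0
(p1 → p2) ∨ ¬((p2 ∨ p2) → (p1 ∨ p2)) = 0 ∨ 0 = 0
This gives 0 ≠ 1.

No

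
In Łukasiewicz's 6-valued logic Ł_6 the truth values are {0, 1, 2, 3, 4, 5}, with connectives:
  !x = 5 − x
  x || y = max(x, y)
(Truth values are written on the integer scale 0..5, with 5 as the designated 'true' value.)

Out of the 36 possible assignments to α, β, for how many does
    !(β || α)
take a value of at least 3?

9

value 5: 1 assignment (counts)
value 4: 3 assignments (counts)
value 3: 5 assignments (counts)
value 2: 7 assignments
value 1: 9 assignments
value 0: 11 assignments
So 9 of the 36 assignments meet the threshold.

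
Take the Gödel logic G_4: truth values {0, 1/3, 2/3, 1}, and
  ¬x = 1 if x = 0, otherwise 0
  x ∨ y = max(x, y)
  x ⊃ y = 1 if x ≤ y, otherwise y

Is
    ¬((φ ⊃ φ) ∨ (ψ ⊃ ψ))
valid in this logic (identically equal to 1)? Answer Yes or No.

Counterexample: take φ = 0, ψ = 0.
φ ⊃ φ = 0 ⊃ 0 = 1
ψ ⊃ ψ = 0 ⊃ 0 = 1
(φ ⊃ φ) ∨ (ψ ⊃ ψ) = 1 ∨ 1 = 1
¬((φ ⊃ φ) ∨ (ψ ⊃ ψ)) = ¬1 = 0
This gives 0 ≠ 1.

No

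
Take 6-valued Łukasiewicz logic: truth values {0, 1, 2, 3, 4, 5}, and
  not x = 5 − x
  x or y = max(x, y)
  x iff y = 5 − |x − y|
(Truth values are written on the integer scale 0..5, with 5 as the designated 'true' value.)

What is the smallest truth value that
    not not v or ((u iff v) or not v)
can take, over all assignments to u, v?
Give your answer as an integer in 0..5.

3

Take u = 0, v = 2:
not v = not 2 = 3
not not v = not 3 = 2
u iff v = 0 iff 2 = 3
not v = not 2 = 3
(u iff v) or not v = 3 or 3 = 3
not not v or ((u iff v) or not v) = 2 or 3 = 3
No assignment yields a value below 3, so this is the minimum.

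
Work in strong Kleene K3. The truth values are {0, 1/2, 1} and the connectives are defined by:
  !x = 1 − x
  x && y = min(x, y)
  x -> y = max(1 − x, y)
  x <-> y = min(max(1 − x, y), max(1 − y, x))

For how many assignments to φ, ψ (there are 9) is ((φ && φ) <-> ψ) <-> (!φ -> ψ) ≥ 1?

φ = 0, ψ = 0 ↦ 0  <
φ = 0, ψ = 1/2 ↦ 1/2  <
φ = 0, ψ = 1 ↦ 0  <
φ = 1/2, ψ = 0 ↦ 1/2  <
φ = 1/2, ψ = 1/2 ↦ 1/2  <
φ = 1/2, ψ = 1 ↦ 1/2  <
φ = 1, ψ = 0 ↦ 0  <
φ = 1, ψ = 1/2 ↦ 1/2  <
φ = 1, ψ = 1 ↦ 1  ≥
So 1 of the 9 assignments meets the threshold.

1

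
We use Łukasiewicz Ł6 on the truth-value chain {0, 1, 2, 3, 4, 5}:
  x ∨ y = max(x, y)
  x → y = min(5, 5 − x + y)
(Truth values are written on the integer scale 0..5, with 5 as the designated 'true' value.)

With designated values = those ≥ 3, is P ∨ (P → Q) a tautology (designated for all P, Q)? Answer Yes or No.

Yes

At P = 2, Q = 2, for instance:
P → Q = 2 → 2 = 5
P ∨ (P → Q) = 2 ∨ 5 = 5
and checking the remaining 35 assignments likewise gives ≥ 3 in every case.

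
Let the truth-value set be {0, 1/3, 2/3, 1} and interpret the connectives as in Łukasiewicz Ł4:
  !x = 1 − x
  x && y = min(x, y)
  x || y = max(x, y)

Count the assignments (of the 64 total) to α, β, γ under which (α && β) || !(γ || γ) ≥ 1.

value 1: 19 assignments (counts)
value 2/3: 21 assignments
value 1/3: 17 assignments
value 0: 7 assignments
So 19 of the 64 assignments meet the threshold.

19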